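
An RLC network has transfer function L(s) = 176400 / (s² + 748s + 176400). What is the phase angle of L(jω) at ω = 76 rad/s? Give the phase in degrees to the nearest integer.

-18 deg

∠[(j76)² + 748(j76) + 176400] = ∠[1.7062e+05 + j56848] = 18.43°
∠L(j76) = −18.43° = -18.43°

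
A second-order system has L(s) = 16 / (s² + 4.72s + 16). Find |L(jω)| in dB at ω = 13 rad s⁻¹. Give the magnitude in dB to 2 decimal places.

-20.26 dB

|(j13)² + 4.72(j13) + 16| = |-153 + j61.36| = 164.8
|L(j13)| = 16 / 164.8 = 0.097061
20 log₁₀(0.097061) = -20.259 dB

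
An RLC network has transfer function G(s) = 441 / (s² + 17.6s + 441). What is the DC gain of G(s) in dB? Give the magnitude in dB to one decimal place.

0.0 dB

G(0) = 441 / 441 = 1
20 log₁₀(1) = 0.00 dB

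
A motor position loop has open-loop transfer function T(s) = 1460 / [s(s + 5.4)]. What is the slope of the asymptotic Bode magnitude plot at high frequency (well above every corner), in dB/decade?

With 0 zeros and 2 poles, the high-frequency asymptotic slope is 20 × (0 − 2) = -40 dB/decade.

-40 dB/decade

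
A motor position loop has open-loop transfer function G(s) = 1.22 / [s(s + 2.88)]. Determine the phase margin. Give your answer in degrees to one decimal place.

Gain crossover: |G(jω)| = 1 at ω ≈ 0.419 rad/s.
∠G(j0.419) = −90° − arctan(0.419/2.88) ≈ -98.28°
PM = 180° + (-98.28°) = 81.72°

81.7 deg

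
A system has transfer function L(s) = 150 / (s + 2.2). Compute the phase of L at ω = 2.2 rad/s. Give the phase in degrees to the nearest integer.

-45°

∠(j2.2 + 2.2) = arctan(2.2/2.2) = 45.00°
∠L(j2.2) = −45.00° = -45.00°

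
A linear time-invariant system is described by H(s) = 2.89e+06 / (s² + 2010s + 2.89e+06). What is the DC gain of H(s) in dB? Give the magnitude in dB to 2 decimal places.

H(0) = 2.89e+06 / 2.89e+06 = 1
20 log₁₀(1) = 0.000 dB

0.00 dB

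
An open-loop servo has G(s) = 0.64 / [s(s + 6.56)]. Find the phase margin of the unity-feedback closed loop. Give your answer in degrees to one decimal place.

89.1°

Gain crossover: |G(jω)| = 1 at ω ≈ 0.0976 rad/s.
∠G(j0.0976) = −90° − arctan(0.0976/6.56) ≈ -90.85°
PM = 180° + (-90.85°) = 89.15°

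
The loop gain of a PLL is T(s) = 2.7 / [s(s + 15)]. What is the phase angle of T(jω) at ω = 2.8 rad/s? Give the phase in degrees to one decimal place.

-100.6°

∠(j2.8 + 15) = arctan(2.8/15) = 10.57°
∠(j2.8) = 90.00°
∠T(j2.8) = − (10.57° + 90.00°) = -100.57°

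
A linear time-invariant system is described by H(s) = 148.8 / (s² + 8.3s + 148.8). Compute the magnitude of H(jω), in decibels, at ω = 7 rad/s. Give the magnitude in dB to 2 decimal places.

|(j7)² + 8.3(j7) + 148.8| = |99.8 + j58.1| = 115.5
|H(j7)| = 148.8 / 115.5 = 1.2885
20 log₁₀(1.2885) = 2.202 dB

2.20 dB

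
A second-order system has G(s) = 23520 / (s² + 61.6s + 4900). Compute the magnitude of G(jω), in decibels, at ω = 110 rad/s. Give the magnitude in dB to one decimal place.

7.5 dB

|(j110)² + 61.6(j110) + 4900| = |-7200 + j6776| = 9887
|G(j110)| = 23520 / 9887 = 2.3789
20 log₁₀(2.3789) = 7.53 dB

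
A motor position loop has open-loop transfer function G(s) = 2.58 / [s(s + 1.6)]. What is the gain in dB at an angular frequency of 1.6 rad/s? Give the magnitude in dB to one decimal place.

|j1.6 + 1.6| = √(1.6² + 1.6²) = 2.263
|j1.6| = 1.6
|G(j1.6)| = 2.58 / (2.263 × 1.6) = 0.71263
20 log₁₀(0.71263) = -2.94 dB

-2.9 dB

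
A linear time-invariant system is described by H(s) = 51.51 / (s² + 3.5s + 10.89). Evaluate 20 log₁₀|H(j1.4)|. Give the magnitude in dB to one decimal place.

|(j1.4)² + 3.5(j1.4) + 10.89| = |8.93 + j4.9| = 10.19
|H(j1.4)| = 51.51 / 10.19 = 5.0569
20 log₁₀(5.0569) = 14.08 dB

14.1 dB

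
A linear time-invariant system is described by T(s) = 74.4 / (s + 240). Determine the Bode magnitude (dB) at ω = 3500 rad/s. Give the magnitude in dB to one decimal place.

|j3500 + 240| = √(3500² + 240²) = 3508
|T(j3500)| = 74.4 / 3508 = 0.021207
20 log₁₀(0.021207) = -33.47 dB

-33.5 dB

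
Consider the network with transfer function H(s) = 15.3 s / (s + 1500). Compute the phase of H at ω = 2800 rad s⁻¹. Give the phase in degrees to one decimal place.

28.2°

∠(j2800) = 90.00°
∠(j2800 + 1500) = arctan(2800/1500) = 61.82°
∠H(j2800) = 90.00° − 61.82° = 28.18°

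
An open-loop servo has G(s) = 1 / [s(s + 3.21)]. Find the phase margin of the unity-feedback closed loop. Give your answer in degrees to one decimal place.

84.5°

Gain crossover: |G(jω)| = 1 at ω ≈ 0.31 rad/s.
∠G(j0.31) = −90° − arctan(0.31/3.21) ≈ -95.52°
PM = 180° + (-95.52°) = 84.48°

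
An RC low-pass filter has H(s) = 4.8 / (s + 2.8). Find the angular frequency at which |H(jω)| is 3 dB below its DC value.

For a single-pole low-pass, the −3 dB point is at the pole: ω = 2.8 rad/sec.

2.8 rad/sec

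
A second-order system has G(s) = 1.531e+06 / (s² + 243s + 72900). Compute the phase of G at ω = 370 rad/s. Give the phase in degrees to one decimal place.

-125.4 deg

∠[(j370)² + 243(j370) + 72900] = ∠[-64000 + j89910] = 125.44°
∠G(j370) = −125.44° = -125.44°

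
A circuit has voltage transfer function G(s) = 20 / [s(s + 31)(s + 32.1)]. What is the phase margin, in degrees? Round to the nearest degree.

Gain crossover: |G(jω)| = 1 at ω ≈ 0.0201 rad/s.
∠G(j0.0201) = −90° − arctan(0.0201/31) − arctan(0.0201/32.1) ≈ -90.07°
PM = 180° + (-90.07°) = 89.93°

90 deg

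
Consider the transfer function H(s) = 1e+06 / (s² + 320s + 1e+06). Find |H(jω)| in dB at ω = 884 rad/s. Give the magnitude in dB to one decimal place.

|(j884)² + 320(j884) + 1e+06| = |2.1854e+05 + j2.8288e+05| = 3.575e+05
|H(j884)| = 1e+06 / 3.575e+05 = 2.7975
20 log₁₀(2.7975) = 8.94 dB

8.9 dB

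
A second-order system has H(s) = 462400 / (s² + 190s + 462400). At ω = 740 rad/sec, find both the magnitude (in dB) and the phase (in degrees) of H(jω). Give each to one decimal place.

|H| = 9.0 dB, ∠H = -121.2°

|(j740)² + 190(j740) + 462400| = |-85200 + j1.406e+05| = 1.644e+05
|H(j740)| = 462400 / 1.644e+05 = 2.8126
20 log₁₀(2.8126) = 8.98 dB
∠[(j740)² + 190(j740) + 462400] = ∠[-85200 + j1.406e+05] = 121.21°
∠H(j740) = −121.21° = -121.21°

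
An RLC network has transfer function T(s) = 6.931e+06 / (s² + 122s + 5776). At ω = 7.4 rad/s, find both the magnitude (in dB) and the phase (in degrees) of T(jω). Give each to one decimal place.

|T| = 61.6 dB, ∠T = -9.0°

|(j7.4)² + 122(j7.4) + 5776| = |5721.2 + j902.8| = 5792
|T(j7.4)| = 6.931e+06 / 5792 = 1196.6
20 log₁₀(1196.6) = 61.56 dB
∠[(j7.4)² + 122(j7.4) + 5776] = ∠[5721.2 + j902.8] = 8.97°
∠T(j7.4) = −8.97° = -8.97°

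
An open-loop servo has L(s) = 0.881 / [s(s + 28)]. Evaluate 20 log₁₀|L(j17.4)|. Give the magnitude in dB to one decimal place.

|j17.4 + 28| = √(17.4² + 28²) = 32.97
|j17.4| = 17.4
|L(j17.4)| = 0.881 / (32.97 × 17.4) = 0.0015359
20 log₁₀(0.0015359) = -56.27 dB

-56.3 dB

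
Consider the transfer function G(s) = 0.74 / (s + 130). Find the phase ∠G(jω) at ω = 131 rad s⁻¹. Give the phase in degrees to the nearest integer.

-45°

∠(j131 + 130) = arctan(131/130) = 45.22°
∠G(j131) = −45.22° = -45.22°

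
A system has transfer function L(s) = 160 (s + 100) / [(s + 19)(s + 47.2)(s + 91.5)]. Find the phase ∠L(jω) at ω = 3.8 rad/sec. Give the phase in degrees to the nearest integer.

-16°

∠(j3.8 + 100) = arctan(3.8/100) = 2.18°
∠(j3.8 + 19) = arctan(3.8/19) = 11.31°
∠(j3.8 + 47.2) = arctan(3.8/47.2) = 4.60°
∠(j3.8 + 91.5) = arctan(3.8/91.5) = 2.38°
∠L(j3.8) = 2.18° − (11.31° + 4.60° + 2.38°) = -16.11°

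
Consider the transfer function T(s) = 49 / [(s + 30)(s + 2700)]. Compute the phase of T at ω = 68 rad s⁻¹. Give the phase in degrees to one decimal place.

∠(j68 + 30) = arctan(68/30) = 66.19°
∠(j68 + 2700) = arctan(68/2700) = 1.44°
∠T(j68) = − (66.19° + 1.44°) = -67.64°

-67.6 deg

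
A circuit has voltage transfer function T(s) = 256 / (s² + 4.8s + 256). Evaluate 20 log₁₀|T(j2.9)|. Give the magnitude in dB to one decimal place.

|(j2.9)² + 4.8(j2.9) + 256| = |247.59 + j13.92| = 248
|T(j2.9)| = 256 / 248 = 1.0323
20 log₁₀(1.0323) = 0.28 dB

0.3 dB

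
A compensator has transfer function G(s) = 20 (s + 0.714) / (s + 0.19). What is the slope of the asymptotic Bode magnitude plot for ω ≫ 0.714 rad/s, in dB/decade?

0 dB/decade

With 1 zero and 1 pole, the high-frequency asymptotic slope is 20 × (1 − 1) = 0 dB/decade.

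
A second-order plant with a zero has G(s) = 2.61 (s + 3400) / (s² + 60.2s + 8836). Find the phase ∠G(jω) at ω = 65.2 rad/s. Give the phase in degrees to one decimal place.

∠(j65.2 + 3400) = arctan(65.2/3400) = 1.10°
∠[(j65.2)² + 60.2(j65.2) + 8836] = ∠[4585 + j3925] = 40.57°
∠G(j65.2) = 1.10° − 40.57° = -39.47°

-39.5°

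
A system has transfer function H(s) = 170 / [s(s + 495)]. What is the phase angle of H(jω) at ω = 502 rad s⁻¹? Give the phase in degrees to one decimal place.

-135.4°

∠(j502 + 495) = arctan(502/495) = 45.40°
∠(j502) = 90.00°
∠H(j502) = − (45.40° + 90.00°) = -135.40°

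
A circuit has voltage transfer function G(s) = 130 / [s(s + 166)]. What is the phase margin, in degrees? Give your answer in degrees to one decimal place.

89.7 deg

Gain crossover: |G(jω)| = 1 at ω ≈ 0.783 rad/sec.
∠G(j0.783) = −90° − arctan(0.783/166) ≈ -90.27°
PM = 180° + (-90.27°) = 89.73°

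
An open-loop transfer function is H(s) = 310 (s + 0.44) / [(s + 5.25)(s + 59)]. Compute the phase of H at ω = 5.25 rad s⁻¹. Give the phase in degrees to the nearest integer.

∠(j5.25 + 0.44) = arctan(5.25/0.44) = 85.21°
∠(j5.25 + 5.25) = arctan(5.25/5.25) = 45.00°
∠(j5.25 + 59) = arctan(5.25/59) = 5.08°
∠H(j5.25) = 85.21° − (45.00° + 5.08°) = 35.12°

35°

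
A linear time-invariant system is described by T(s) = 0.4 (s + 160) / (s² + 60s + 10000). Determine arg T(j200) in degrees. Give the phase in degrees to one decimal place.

∠(j200 + 160) = arctan(200/160) = 51.34°
∠[(j200)² + 60(j200) + 10000] = ∠[-30000 + j12000] = 158.20°
∠T(j200) = 51.34° − 158.20° = -106.86°

-106.9°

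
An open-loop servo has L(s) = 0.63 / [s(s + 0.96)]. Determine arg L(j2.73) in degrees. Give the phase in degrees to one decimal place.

∠(j2.73 + 0.96) = arctan(2.73/0.96) = 70.63°
∠(j2.73) = 90.00°
∠L(j2.73) = − (70.63° + 90.00°) = -160.63°

-160.6 deg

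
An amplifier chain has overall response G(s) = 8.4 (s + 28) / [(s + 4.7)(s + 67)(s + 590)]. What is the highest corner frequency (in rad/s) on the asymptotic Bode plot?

590 rad/s

Break frequencies occur at each pole and zero magnitude: 4.7 rad/s, 28 rad/s, 67 rad/s, 590 rad/s.
The highest is 590 rad/s.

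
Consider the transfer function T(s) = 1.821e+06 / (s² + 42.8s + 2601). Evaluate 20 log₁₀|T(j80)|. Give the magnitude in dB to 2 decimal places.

51.03 dB

|(j80)² + 42.8(j80) + 2601| = |-3799 + j3424| = 5114
|T(j80)| = 1.821e+06 / 5114 = 356.06
20 log₁₀(356.06) = 51.030 dB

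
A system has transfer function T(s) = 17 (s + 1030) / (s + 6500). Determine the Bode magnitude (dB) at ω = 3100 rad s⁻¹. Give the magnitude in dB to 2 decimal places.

17.74 dB

|j3100 + 1030| = √(3100² + 1030²) = 3267
|j3100 + 6500| = √(3100² + 6500²) = 7201
|T(j3100)| = 17 × 3267 / 7201 = 7.7114
20 log₁₀(7.7114) = 17.743 dB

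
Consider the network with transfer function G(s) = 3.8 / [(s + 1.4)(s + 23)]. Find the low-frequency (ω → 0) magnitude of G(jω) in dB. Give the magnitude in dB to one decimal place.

G(0) = 3.8 / (1.4 × 23) = 0.11801
20 log₁₀(0.11801) = -18.56 dB

-18.6 dB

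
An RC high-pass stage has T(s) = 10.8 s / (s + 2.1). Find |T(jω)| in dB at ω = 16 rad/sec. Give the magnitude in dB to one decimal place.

20.6 dB

|j16| = 16
|j16 + 2.1| = √(16² + 2.1²) = 16.14
|T(j16)| = 10.8 × 16 / 16.14 = 10.708
20 log₁₀(10.708) = 20.59 dB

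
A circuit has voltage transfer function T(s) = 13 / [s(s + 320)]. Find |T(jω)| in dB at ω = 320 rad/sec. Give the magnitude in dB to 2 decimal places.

|j320 + 320| = √(320² + 320²) = 452.5
|j320| = 320
|T(j320)| = 13 / (452.5 × 320) = 8.9769e-05
20 log₁₀(8.9769e-05) = -80.937 dB

-80.94 dB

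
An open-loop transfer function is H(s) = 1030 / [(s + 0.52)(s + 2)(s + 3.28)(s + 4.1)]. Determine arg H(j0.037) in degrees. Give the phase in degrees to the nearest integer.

∠(j0.037 + 0.52) = arctan(0.037/0.52) = 4.07°
∠(j0.037 + 2) = arctan(0.037/2) = 1.06°
∠(j0.037 + 3.28) = arctan(0.037/3.28) = 0.65°
∠(j0.037 + 4.1) = arctan(0.037/4.1) = 0.52°
∠H(j0.037) = − (4.07° + 1.06° + 0.65° + 0.52°) = -6.29°

-6°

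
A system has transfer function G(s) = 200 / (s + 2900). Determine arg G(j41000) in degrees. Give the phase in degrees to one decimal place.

∠(j41000 + 2900) = arctan(41000/2900) = 85.95°
∠G(j41000) = −85.95° = -85.95°

-86.0°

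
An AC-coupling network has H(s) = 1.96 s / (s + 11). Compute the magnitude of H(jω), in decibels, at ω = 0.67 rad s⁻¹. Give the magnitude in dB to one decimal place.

-18.5 dB

|j0.67| = 0.67
|j0.67 + 11| = √(0.67² + 11²) = 11.02
|H(j0.67)| = 1.96 × 0.67 / 11.02 = 0.11916
20 log₁₀(0.11916) = -18.48 dB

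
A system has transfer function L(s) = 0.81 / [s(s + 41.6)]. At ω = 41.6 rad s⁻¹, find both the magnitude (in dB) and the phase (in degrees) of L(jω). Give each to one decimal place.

|L| = -69.6 dB, ∠L = -135.0°

|j41.6 + 41.6| = √(41.6² + 41.6²) = 58.83
|j41.6| = 41.6
|L(j41.6)| = 0.81 / (58.83 × 41.6) = 0.00033097
20 log₁₀(0.00033097) = -69.60 dB
∠(j41.6 + 41.6) = arctan(41.6/41.6) = 45.00°
∠(j41.6) = 90.00°
∠L(j41.6) = − (45.00° + 90.00°) = -135.00°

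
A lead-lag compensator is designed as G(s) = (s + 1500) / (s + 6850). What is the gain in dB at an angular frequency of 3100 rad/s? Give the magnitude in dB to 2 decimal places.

-6.78 dB

|j3100 + 1500| = √(3100² + 1500²) = 3444
|j3100 + 6850| = √(3100² + 6850²) = 7519
|G(j3100)| = 1 × 3444 / 7519 = 0.45803
20 log₁₀(0.45803) = -6.782 dB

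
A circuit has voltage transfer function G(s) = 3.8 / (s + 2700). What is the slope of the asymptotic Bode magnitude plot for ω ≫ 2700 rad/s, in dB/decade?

-20 dB/decade

With 0 zeros and 1 pole, the high-frequency asymptotic slope is 20 × (0 − 1) = -20 dB/decade.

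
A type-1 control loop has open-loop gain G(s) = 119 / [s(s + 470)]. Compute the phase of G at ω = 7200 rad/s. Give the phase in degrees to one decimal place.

∠(j7200 + 470) = arctan(7200/470) = 86.27°
∠(j7200) = 90.00°
∠G(j7200) = − (86.27° + 90.00°) = -176.27°

-176.3 deg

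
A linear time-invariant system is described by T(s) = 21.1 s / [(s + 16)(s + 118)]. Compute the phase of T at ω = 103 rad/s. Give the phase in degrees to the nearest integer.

∠(j103) = 90.00°
∠(j103 + 16) = arctan(103/16) = 81.17°
∠(j103 + 118) = arctan(103/118) = 41.12°
∠T(j103) = 90.00° − (81.17° + 41.12°) = -32.29°

-32°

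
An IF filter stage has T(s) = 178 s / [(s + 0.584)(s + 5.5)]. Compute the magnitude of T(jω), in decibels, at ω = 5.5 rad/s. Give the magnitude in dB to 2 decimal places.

|j5.5| = 5.5
|j5.5 + 0.584| = √(5.5² + 0.584²) = 5.531
|j5.5 + 5.5| = √(5.5² + 5.5²) = 7.778
|T(j5.5)| = 178 × 5.5 / (5.531 × 7.778) = 22.757
20 log₁₀(22.757) = 27.142 dB

27.14 dB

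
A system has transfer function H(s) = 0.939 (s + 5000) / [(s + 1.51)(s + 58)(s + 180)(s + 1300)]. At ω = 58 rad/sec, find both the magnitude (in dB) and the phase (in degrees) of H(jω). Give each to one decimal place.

|H| = -107.9 dB, ∠H = -153.3°

|j58 + 5000| = √(58² + 5000²) = 5000
|j58 + 1.51| = √(58² + 1.51²) = 58.02
|j58 + 58| = √(58² + 58²) = 82.02
|j58 + 180| = √(58² + 180²) = 189.1
|j58 + 1300| = √(58² + 1300²) = 1301
|H(j58)| = 0.939 × 5000 / (58.02 × 82.02 × 189.1 × 1301) = 4.0091e-06
20 log₁₀(4.0091e-06) = -107.94 dB
∠(j58 + 5000) = arctan(58/5000) = 0.66°
∠(j58 + 1.51) = arctan(58/1.51) = 88.51°
∠(j58 + 58) = arctan(58/58) = 45.00°
∠(j58 + 180) = arctan(58/180) = 17.86°
∠(j58 + 1300) = arctan(58/1300) = 2.55°
∠H(j58) = 0.66° − (88.51° + 45.00° + 17.86° + 2.55°) = -153.26°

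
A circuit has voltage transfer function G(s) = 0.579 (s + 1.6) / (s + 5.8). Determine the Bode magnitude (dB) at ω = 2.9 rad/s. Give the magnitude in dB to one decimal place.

-10.6 dB

|j2.9 + 1.6| = √(2.9² + 1.6²) = 3.312
|j2.9 + 5.8| = √(2.9² + 5.8²) = 6.485
|G(j2.9)| = 0.579 × 3.312 / 6.485 = 0.29573
20 log₁₀(0.29573) = -10.58 dB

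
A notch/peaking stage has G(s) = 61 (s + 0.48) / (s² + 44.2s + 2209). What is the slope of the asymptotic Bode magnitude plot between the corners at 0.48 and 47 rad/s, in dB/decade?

In this band the factors already past their corner are: zero at 0.48; net slope = 20 dB/decade.

20 dB/decade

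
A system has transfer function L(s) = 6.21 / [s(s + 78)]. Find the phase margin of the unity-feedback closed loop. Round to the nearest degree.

Gain crossover: |L(jω)| = 1 at ω ≈ 0.0796 rad/sec.
∠L(j0.0796) = −90° − arctan(0.0796/78) ≈ -90.06°
PM = 180° + (-90.06°) = 89.94°

90°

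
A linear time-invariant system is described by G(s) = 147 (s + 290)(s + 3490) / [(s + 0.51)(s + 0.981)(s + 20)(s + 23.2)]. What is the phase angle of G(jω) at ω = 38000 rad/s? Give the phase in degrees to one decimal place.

∠(j38000 + 290) = arctan(38000/290) = 89.56°
∠(j38000 + 3490) = arctan(38000/3490) = 84.75°
∠(j38000 + 0.51) = arctan(38000/0.51) = 90.00°
∠(j38000 + 0.981) = arctan(38000/0.981) = 90.00°
∠(j38000 + 20) = arctan(38000/20) = 89.97°
∠(j38000 + 23.2) = arctan(38000/23.2) = 89.97°
∠G(j38000) = 89.56° + 84.75° − (90.00° + 90.00° + 89.97° + 89.97°) = -185.62°

-185.6 deg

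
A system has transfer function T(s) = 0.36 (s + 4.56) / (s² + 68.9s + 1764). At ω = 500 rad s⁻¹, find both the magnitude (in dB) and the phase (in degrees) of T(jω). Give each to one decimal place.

|j500 + 4.56| = √(500² + 4.56²) = 500
|(j500)² + 68.9(j500) + 1764| = |-2.4824e+05 + j34450| = 2.506e+05
|T(j500)| = 0.36 × 500 / 2.506e+05 = 0.00071826
20 log₁₀(0.00071826) = -62.87 dB
∠(j500 + 4.56) = arctan(500/4.56) = 89.48°
∠[(j500)² + 68.9(j500) + 1764] = ∠[-2.4824e+05 + j34450] = 172.10°
∠T(j500) = 89.48° − 172.10° = -82.62°

|T| = -62.9 dB, ∠T = -82.6°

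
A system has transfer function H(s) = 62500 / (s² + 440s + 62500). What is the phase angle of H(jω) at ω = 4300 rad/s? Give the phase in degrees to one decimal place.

∠[(j4300)² + 440(j4300) + 62500] = ∠[-1.8428e+07 + j1.892e+06] = 174.14°
∠H(j4300) = −174.14° = -174.14°

-174.1°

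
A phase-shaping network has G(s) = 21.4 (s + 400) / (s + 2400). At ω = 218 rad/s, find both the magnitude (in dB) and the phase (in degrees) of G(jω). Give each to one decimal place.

|j218 + 400| = √(218² + 400²) = 455.5
|j218 + 2400| = √(218² + 2400²) = 2410
|G(j218)| = 21.4 × 455.5 / 2410 = 4.0453
20 log₁₀(4.0453) = 12.14 dB
∠(j218 + 400) = arctan(218/400) = 28.59°
∠(j218 + 2400) = arctan(218/2400) = 5.19°
∠G(j218) = 28.59° − 5.19° = 23.40°

|G| = 12.1 dB, ∠G = 23.4 deg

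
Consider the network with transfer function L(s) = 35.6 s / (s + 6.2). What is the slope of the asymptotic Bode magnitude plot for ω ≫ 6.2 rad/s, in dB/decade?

0 dB/decade

With 1 zero and 1 pole, the high-frequency asymptotic slope is 20 × (1 − 1) = 0 dB/decade.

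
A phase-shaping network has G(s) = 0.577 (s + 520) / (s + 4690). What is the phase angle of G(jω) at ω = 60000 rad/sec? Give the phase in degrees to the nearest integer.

∠(j60000 + 520) = arctan(60000/520) = 89.50°
∠(j60000 + 4690) = arctan(60000/4690) = 85.53°
∠G(j60000) = 89.50° − 85.53° = 3.97°

4°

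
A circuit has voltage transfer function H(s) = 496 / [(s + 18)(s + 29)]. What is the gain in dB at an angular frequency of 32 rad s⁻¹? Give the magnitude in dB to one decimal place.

|j32 + 18| = √(32² + 18²) = 36.72
|j32 + 29| = √(32² + 29²) = 43.19
|H(j32)| = 496 / (36.72 × 43.19) = 0.31282
20 log₁₀(0.31282) = -10.09 dB

-10.1 dB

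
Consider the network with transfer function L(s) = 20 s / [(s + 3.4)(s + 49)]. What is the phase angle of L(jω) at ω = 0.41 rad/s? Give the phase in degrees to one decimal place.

82.6°

∠(j0.41) = 90.00°
∠(j0.41 + 3.4) = arctan(0.41/3.4) = 6.88°
∠(j0.41 + 49) = arctan(0.41/49) = 0.48°
∠L(j0.41) = 90.00° − (6.88° + 0.48°) = 82.64°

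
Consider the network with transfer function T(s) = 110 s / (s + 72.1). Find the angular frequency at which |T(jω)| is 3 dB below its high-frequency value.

72.1 rad/s

For a single-pole high-pass, the −3 dB point is at the pole: ω = 72.1 rad/s.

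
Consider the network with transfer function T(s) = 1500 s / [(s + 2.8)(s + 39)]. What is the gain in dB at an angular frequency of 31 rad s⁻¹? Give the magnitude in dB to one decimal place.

29.5 dB

|j31| = 31
|j31 + 2.8| = √(31² + 2.8²) = 31.13
|j31 + 39| = √(31² + 39²) = 49.82
|T(j31)| = 1500 × 31 / (31.13 × 49.82) = 29.987
20 log₁₀(29.987) = 29.54 dB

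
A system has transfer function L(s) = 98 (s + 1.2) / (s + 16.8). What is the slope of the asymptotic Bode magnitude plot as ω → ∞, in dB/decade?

0 dB/decade

With 1 zero and 1 pole, the high-frequency asymptotic slope is 20 × (1 − 1) = 0 dB/decade.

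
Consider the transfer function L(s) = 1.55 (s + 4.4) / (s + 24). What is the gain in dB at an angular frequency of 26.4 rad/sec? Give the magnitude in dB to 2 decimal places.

1.31 dB

|j26.4 + 4.4| = √(26.4² + 4.4²) = 26.76
|j26.4 + 24| = √(26.4² + 24²) = 35.68
|L(j26.4)| = 1.55 × 26.76 / 35.68 = 1.1627
20 log₁₀(1.1627) = 1.310 dB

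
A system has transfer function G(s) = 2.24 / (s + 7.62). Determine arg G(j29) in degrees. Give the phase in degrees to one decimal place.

∠(j29 + 7.62) = arctan(29/7.62) = 75.28°
∠G(j29) = −75.28° = -75.28°

-75.3°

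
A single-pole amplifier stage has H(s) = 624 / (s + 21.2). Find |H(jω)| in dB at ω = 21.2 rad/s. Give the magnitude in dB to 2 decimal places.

|j21.2 + 21.2| = √(21.2² + 21.2²) = 29.98
|H(j21.2)| = 624 / 29.98 = 20.813
20 log₁₀(20.813) = 26.367 dB

26.37 dB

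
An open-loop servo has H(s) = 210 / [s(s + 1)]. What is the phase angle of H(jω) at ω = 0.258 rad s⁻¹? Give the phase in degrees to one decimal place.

-104.5°

∠(j0.258 + 1) = arctan(0.258/1) = 14.47°
∠(j0.258) = 90.00°
∠H(j0.258) = − (14.47° + 90.00°) = -104.47°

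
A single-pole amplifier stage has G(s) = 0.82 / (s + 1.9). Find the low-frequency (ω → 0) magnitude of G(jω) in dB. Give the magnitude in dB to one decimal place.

G(0) = 0.82 / 1.9 = 0.43158
20 log₁₀(0.43158) = -7.30 dB

-7.3 dB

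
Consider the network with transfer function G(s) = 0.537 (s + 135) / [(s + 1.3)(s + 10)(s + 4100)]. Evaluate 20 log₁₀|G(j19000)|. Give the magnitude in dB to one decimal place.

-176.7 dB

|j19000 + 135| = √(19000² + 135²) = 1.9e+04
|j19000 + 1.3| = √(19000² + 1.3²) = 1.9e+04
|j19000 + 10| = √(19000² + 10²) = 1.9e+04
|j19000 + 4100| = √(19000² + 4100²) = 1.944e+04
|G(j19000)| = 0.537 × 1.9e+04 / (1.9e+04 × 1.9e+04 × 1.944e+04) = 1.4541e-09
20 log₁₀(1.4541e-09) = -176.75 dB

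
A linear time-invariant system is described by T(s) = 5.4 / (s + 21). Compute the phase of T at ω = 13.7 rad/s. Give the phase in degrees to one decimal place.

-33.1°

∠(j13.7 + 21) = arctan(13.7/21) = 33.12°
∠T(j13.7) = −33.12° = -33.12°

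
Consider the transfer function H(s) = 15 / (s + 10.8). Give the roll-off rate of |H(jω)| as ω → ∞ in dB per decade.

With 0 zeros and 1 pole, the high-frequency asymptotic slope is 20 × (0 − 1) = -20 dB/decade.

-20 dB/decade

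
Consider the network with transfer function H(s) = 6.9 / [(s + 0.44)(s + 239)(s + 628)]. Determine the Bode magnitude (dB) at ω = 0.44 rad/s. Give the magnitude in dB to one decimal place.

-82.6 dB

|j0.44 + 0.44| = √(0.44² + 0.44²) = 0.6223
|j0.44 + 239| = √(0.44² + 239²) = 239
|j0.44 + 628| = √(0.44² + 628²) = 628
|H(j0.44)| = 6.9 / (0.6223 × 239 × 628) = 7.3879e-05
20 log₁₀(7.3879e-05) = -82.63 dB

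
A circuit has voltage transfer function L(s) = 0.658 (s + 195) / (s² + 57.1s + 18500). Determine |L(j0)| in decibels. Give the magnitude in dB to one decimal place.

L(0) = 0.658 × 195 / 18500 = 0.0069357
20 log₁₀(0.0069357) = -43.18 dB

-43.2 dB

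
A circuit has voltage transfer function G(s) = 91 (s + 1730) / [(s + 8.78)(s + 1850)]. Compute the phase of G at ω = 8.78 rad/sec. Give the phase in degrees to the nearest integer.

∠(j8.78 + 1730) = arctan(8.78/1730) = 0.29°
∠(j8.78 + 8.78) = arctan(8.78/8.78) = 45.00°
∠(j8.78 + 1850) = arctan(8.78/1850) = 0.27°
∠G(j8.78) = 0.29° − (45.00° + 0.27°) = -44.98°

-45°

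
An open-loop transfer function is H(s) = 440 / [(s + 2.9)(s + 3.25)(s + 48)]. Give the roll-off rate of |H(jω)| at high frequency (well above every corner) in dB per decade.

With 0 zeros and 3 poles, the high-frequency asymptotic slope is 20 × (0 − 3) = -60 dB/decade.

-60 dB/decade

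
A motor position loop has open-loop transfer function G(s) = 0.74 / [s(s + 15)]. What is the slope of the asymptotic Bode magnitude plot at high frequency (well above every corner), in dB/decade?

-40 dB/decade

With 0 zeros and 2 poles, the high-frequency asymptotic slope is 20 × (0 − 2) = -40 dB/decade.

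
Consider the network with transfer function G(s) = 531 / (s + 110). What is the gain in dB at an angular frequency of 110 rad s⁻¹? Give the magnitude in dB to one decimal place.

10.7 dB

|j110 + 110| = √(110² + 110²) = 155.6
|G(j110)| = 531 / 155.6 = 3.4134
20 log₁₀(3.4134) = 10.66 dB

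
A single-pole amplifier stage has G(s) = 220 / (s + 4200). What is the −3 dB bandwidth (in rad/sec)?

For a single-pole low-pass, the −3 dB point is at the pole: ω = 4200 rad/sec.

4200 rad/sec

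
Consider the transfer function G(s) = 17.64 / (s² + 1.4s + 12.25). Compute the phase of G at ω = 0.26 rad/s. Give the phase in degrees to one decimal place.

∠[(j0.26)² + 1.4(j0.26) + 12.25] = ∠[12.182 + j0.364] = 1.71°
∠G(j0.26) = −1.71° = -1.71°

-1.7°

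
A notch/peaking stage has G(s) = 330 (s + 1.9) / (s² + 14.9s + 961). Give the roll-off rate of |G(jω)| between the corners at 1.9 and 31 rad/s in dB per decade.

20 dB/decade

In this band the factors already past their corner are: zero at 1.9; net slope = 20 dB/decade.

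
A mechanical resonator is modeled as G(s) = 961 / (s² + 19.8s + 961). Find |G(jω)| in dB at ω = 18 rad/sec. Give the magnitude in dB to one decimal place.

|(j18)² + 19.8(j18) + 961| = |637 + j356.4| = 729.9
|G(j18)| = 961 / 729.9 = 1.3166
20 log₁₀(1.3166) = 2.39 dB

2.4 dB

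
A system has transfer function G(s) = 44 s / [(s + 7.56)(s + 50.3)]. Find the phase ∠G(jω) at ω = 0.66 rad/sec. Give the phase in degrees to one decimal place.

84.3°

∠(j0.66) = 90.00°
∠(j0.66 + 7.56) = arctan(0.66/7.56) = 4.99°
∠(j0.66 + 50.3) = arctan(0.66/50.3) = 0.75°
∠G(j0.66) = 90.00° − (4.99° + 0.75°) = 84.26°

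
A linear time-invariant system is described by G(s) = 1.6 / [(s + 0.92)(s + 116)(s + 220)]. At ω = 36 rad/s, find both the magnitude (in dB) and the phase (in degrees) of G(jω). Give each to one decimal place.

|G| = -115.7 dB, ∠G = -115.1°

|j36 + 0.92| = √(36² + 0.92²) = 36.01
|j36 + 116| = √(36² + 116²) = 121.5
|j36 + 220| = √(36² + 220²) = 222.9
|G(j36)| = 1.6 / (36.01 × 121.5 × 222.9) = 1.6409e-06
20 log₁₀(1.6409e-06) = -115.70 dB
∠(j36 + 0.92) = arctan(36/0.92) = 88.54°
∠(j36 + 116) = arctan(36/116) = 17.24°
∠(j36 + 220) = arctan(36/220) = 9.29°
∠G(j36) = − (88.54° + 17.24° + 9.29°) = -115.07°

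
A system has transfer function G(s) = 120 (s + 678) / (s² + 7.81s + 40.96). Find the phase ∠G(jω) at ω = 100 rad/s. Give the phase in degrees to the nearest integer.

∠(j100 + 678) = arctan(100/678) = 8.39°
∠[(j100)² + 7.81(j100) + 40.96] = ∠[-9959 + j781] = 175.52°
∠G(j100) = 8.39° − 175.52° = -167.13°

-167°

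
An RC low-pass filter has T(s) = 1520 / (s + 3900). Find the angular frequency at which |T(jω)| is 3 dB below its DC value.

3900 rad/sec

For a single-pole low-pass, the −3 dB point is at the pole: ω = 3900 rad/sec.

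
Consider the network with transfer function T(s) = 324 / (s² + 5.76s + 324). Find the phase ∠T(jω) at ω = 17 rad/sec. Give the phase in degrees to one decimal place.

-70.3°

∠[(j17)² + 5.76(j17) + 324] = ∠[35 + j97.92] = 70.33°
∠T(j17) = −70.33° = -70.33°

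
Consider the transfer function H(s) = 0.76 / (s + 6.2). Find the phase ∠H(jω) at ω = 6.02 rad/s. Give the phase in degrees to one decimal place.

-44.2°

∠(j6.02 + 6.2) = arctan(6.02/6.2) = 44.16°
∠H(j6.02) = −44.16° = -44.16°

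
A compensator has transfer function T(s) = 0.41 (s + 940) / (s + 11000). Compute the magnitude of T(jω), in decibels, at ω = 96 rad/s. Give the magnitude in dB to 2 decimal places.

|j96 + 940| = √(96² + 940²) = 944.9
|j96 + 11000| = √(96² + 11000²) = 1.1e+04
|T(j96)| = 0.41 × 944.9 / 1.1e+04 = 0.035217
20 log₁₀(0.035217) = -29.065 dB

-29.06 dB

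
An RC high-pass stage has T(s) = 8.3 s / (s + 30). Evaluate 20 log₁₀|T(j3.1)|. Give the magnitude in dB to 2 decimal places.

-1.38 dB

|j3.1| = 3.1
|j3.1 + 30| = √(3.1² + 30²) = 30.16
|T(j3.1)| = 8.3 × 3.1 / 30.16 = 0.85312
20 log₁₀(0.85312) = -1.380 dB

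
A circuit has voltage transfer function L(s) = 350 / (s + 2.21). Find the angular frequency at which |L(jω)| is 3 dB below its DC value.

For a single-pole low-pass, the −3 dB point is at the pole: ω = 2.21 rad/s.

2.21 rad/s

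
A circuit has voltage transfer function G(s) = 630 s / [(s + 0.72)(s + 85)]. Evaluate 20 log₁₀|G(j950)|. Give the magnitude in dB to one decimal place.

-3.6 dB

|j950| = 950
|j950 + 0.72| = √(950² + 0.72²) = 950
|j950 + 85| = √(950² + 85²) = 953.8
|G(j950)| = 630 × 950 / (950 × 953.8) = 0.66052
20 log₁₀(0.66052) = -3.60 dB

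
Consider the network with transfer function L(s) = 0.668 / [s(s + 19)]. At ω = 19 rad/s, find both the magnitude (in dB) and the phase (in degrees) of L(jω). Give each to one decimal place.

|j19 + 19| = √(19² + 19²) = 26.87
|j19| = 19
|L(j19)| = 0.668 / (26.87 × 19) = 0.0013084
20 log₁₀(0.0013084) = -57.66 dB
∠(j19 + 19) = arctan(19/19) = 45.00°
∠(j19) = 90.00°
∠L(j19) = − (45.00° + 90.00°) = -135.00°

|L| = -57.7 dB, ∠L = -135.0°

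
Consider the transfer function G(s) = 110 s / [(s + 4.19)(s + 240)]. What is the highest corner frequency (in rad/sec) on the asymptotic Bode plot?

Break frequencies occur at each pole and zero magnitude: 4.19 rad/sec, 240 rad/sec.
The highest is 240 rad/sec.

240 rad/sec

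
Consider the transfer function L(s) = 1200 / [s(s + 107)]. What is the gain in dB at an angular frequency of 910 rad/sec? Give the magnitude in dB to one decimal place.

|j910 + 107| = √(910² + 107²) = 916.3
|j910| = 910
|L(j910)| = 1200 / (916.3 × 910) = 0.0014392
20 log₁₀(0.0014392) = -56.84 dB

-56.8 dB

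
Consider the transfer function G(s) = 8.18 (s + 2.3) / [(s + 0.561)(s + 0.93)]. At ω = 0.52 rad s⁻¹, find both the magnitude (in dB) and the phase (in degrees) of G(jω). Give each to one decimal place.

|j0.52 + 2.3| = √(0.52² + 2.3²) = 2.358
|j0.52 + 0.561| = √(0.52² + 0.561²) = 0.7649
|j0.52 + 0.93| = √(0.52² + 0.93²) = 1.066
|G(j0.52)| = 8.18 × 2.358 / (0.7649 × 1.066) = 23.666
20 log₁₀(23.666) = 27.48 dB
∠(j0.52 + 2.3) = arctan(0.52/2.3) = 12.74°
∠(j0.52 + 0.561) = arctan(0.52/0.561) = 42.83°
∠(j0.52 + 0.93) = arctan(0.52/0.93) = 29.21°
∠G(j0.52) = 12.74° − (42.83° + 29.21°) = -59.30°

|G| = 27.5 dB, ∠G = -59.3°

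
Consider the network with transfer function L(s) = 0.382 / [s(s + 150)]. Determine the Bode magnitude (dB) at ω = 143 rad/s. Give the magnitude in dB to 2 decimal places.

-97.79 dB

|j143 + 150| = √(143² + 150²) = 207.2
|j143| = 143
|L(j143)| = 0.382 / (207.2 × 143) = 1.289e-05
20 log₁₀(1.289e-05) = -97.795 dB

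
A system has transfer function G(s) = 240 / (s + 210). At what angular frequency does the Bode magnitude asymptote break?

210 rad/s

The single real pole at s = −210 gives a corner at ω = 210 rad/s.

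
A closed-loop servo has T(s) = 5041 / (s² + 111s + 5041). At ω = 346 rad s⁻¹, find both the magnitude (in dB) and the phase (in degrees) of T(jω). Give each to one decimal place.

|T| = -27.6 dB, ∠T = -161.5°

|(j346)² + 111(j346) + 5041| = |-1.1468e+05 + j38406| = 1.209e+05
|T(j346)| = 5041 / 1.209e+05 = 0.041683
20 log₁₀(0.041683) = -27.60 dB
∠[(j346)² + 111(j346) + 5041] = ∠[-1.1468e+05 + j38406] = 161.48°
∠T(j346) = −161.48° = -161.48°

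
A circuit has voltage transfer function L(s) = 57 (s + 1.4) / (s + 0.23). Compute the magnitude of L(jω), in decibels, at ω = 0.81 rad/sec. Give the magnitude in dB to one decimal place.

40.8 dB

|j0.81 + 1.4| = √(0.81² + 1.4²) = 1.617
|j0.81 + 0.23| = √(0.81² + 0.23²) = 0.842
|L(j0.81)| = 57 × 1.617 / 0.842 = 109.49
20 log₁₀(109.49) = 40.79 dB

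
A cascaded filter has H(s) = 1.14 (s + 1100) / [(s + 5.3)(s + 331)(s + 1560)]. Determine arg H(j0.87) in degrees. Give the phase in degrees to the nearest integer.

-9 deg

∠(j0.87 + 1100) = arctan(0.87/1100) = 0.05°
∠(j0.87 + 5.3) = arctan(0.87/5.3) = 9.32°
∠(j0.87 + 331) = arctan(0.87/331) = 0.15°
∠(j0.87 + 1560) = arctan(0.87/1560) = 0.03°
∠H(j0.87) = 0.05° − (9.32° + 0.15° + 0.03°) = -9.46°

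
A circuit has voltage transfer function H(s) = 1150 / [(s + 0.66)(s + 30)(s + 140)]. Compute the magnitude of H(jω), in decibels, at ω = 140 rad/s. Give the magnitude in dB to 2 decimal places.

|j140 + 0.66| = √(140² + 0.66²) = 140
|j140 + 30| = √(140² + 30²) = 143.2
|j140 + 140| = √(140² + 140²) = 198
|H(j140)| = 1150 / (140 × 143.2 × 198) = 0.00028976
20 log₁₀(0.00028976) = -70.759 dB

-70.76 dB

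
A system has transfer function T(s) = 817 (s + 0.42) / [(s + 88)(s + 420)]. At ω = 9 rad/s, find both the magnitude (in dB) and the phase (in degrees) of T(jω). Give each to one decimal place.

|j9 + 0.42| = √(9² + 0.42²) = 9.01
|j9 + 88| = √(9² + 88²) = 88.46
|j9 + 420| = √(9² + 420²) = 420.1
|T(j9)| = 817 × 9.01 / (88.46 × 420.1) = 0.19808
20 log₁₀(0.19808) = -14.06 dB
∠(j9 + 0.42) = arctan(9/0.42) = 87.33°
∠(j9 + 88) = arctan(9/88) = 5.84°
∠(j9 + 420) = arctan(9/420) = 1.23°
∠T(j9) = 87.33° − (5.84° + 1.23°) = 80.26°

|T| = -14.1 dB, ∠T = 80.3°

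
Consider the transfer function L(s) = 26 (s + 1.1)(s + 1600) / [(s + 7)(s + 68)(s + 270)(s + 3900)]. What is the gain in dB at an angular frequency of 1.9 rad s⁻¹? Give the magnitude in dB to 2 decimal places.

|j1.9 + 1.1| = √(1.9² + 1.1²) = 2.195
|j1.9 + 1600| = √(1.9² + 1600²) = 1600
|j1.9 + 7| = √(1.9² + 7²) = 7.253
|j1.9 + 68| = √(1.9² + 68²) = 68.03
|j1.9 + 270| = √(1.9² + 270²) = 270
|j1.9 + 3900| = √(1.9² + 3900²) = 3900
|L(j1.9)| = 26 × 2.195 × 1600 / (7.253 × 68.03 × 270 × 3900) = 0.00017578
20 log₁₀(0.00017578) = -75.101 dB

-75.10 dB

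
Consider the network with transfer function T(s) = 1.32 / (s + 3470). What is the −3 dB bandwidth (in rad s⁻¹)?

3470 rad s⁻¹

For a single-pole low-pass, the −3 dB point is at the pole: ω = 3470 rad s⁻¹.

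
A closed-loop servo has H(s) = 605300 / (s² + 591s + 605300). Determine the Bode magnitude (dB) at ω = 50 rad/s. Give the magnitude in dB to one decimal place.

|(j50)² + 591(j50) + 605300| = |6.028e+05 + j29550| = 6.035e+05
|H(j50)| = 605300 / 6.035e+05 = 1.0029
20 log₁₀(1.0029) = 0.03 dB

0.0 dB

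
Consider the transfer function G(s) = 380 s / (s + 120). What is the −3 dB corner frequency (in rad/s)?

120 rad/s

For a single-pole high-pass, the −3 dB point is at the pole: ω = 120 rad/s.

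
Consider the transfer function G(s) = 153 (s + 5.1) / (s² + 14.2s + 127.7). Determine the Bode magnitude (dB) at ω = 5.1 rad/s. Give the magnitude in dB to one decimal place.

18.9 dB

|j5.1 + 5.1| = √(5.1² + 5.1²) = 7.212
|(j5.1)² + 14.2(j5.1) + 127.7| = |101.69 + j72.42| = 124.8
|G(j5.1)| = 153 × 7.212 / 124.8 = 8.8393
20 log₁₀(8.8393) = 18.93 dB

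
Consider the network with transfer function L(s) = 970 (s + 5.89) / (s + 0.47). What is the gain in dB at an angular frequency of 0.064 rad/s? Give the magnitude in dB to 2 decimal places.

81.62 dB

|j0.064 + 5.89| = √(0.064² + 5.89²) = 5.89
|j0.064 + 0.47| = √(0.064² + 0.47²) = 0.4743
|L(j0.064)| = 970 × 5.89 / 0.4743 = 12046
20 log₁₀(12046) = 81.617 dB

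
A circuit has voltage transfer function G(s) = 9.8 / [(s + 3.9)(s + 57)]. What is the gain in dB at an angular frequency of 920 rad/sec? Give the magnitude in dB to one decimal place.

-98.7 dB

|j920 + 3.9| = √(920² + 3.9²) = 920
|j920 + 57| = √(920² + 57²) = 921.8
|G(j920)| = 9.8 / (920 × 921.8) = 1.1556e-05
20 log₁₀(1.1556e-05) = -98.74 dB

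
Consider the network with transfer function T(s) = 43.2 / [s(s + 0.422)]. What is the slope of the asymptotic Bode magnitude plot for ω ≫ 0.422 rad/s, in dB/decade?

-40 dB/decade

With 0 zeros and 2 poles, the high-frequency asymptotic slope is 20 × (0 − 2) = -40 dB/decade.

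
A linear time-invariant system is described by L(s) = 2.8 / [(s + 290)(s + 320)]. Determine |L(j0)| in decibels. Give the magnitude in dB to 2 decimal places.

L(0) = 2.8 / (290 × 320) = 3.0172e-05
20 log₁₀(3.0172e-05) = -90.408 dB

-90.41 dB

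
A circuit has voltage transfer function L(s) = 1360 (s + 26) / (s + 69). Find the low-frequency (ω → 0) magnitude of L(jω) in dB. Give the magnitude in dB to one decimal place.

54.2 dB

L(0) = 1360 × 26 / 69 = 512.46
20 log₁₀(512.46) = 54.19 dB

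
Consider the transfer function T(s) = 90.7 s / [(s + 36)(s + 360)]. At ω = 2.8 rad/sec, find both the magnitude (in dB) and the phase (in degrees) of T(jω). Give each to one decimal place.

|T| = -34.2 dB, ∠T = 85.1 deg

|j2.8| = 2.8
|j2.8 + 36| = √(2.8² + 36²) = 36.11
|j2.8 + 360| = √(2.8² + 360²) = 360
|T(j2.8)| = 90.7 × 2.8 / (36.11 × 360) = 0.019536
20 log₁₀(0.019536) = -34.18 dB
∠(j2.8) = 90.00°
∠(j2.8 + 36) = arctan(2.8/36) = 4.45°
∠(j2.8 + 360) = arctan(2.8/360) = 0.45°
∠T(j2.8) = 90.00° − (4.45° + 0.45°) = 85.11°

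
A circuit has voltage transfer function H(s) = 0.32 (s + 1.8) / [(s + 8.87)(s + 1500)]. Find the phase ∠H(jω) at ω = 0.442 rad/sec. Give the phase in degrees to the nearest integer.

∠(j0.442 + 1.8) = arctan(0.442/1.8) = 13.80°
∠(j0.442 + 8.87) = arctan(0.442/8.87) = 2.85°
∠(j0.442 + 1500) = arctan(0.442/1500) = 0.02°
∠H(j0.442) = 13.80° − (2.85° + 0.02°) = 10.93°

11°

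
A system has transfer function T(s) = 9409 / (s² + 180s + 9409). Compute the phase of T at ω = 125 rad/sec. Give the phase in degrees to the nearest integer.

-105°

∠[(j125)² + 180(j125) + 9409] = ∠[-6216 + j22500] = 105.44°
∠T(j125) = −105.44° = -105.44°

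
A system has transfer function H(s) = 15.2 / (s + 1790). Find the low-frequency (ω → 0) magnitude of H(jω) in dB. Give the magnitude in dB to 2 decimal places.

-41.42 dB

H(0) = 15.2 / 1790 = 0.0084916
20 log₁₀(0.0084916) = -41.420 dB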